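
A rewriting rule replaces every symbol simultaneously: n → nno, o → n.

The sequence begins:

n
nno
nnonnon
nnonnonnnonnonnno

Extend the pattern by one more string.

Rewriting the 17 symbols of nnonnonnnonnonnno one by one yields nno nno n nno nno n nno nno nno n nno nno n nno nno nno n; concatenated:

nnonnonnnonnonnnonnonnonnnonnonnnonnonnon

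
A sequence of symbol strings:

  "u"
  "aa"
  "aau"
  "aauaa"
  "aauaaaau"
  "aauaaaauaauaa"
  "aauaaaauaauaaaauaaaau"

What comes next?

aauaaaauaauaaaauaaaauaauaaaauaauaa

From term 3 onward, concatenate the last term with the second-to-last: aa·u = aau, aau·aa = aauaa, …
The next term joins aauaaaauaauaaaauaaaau and aauaaaauaauaa.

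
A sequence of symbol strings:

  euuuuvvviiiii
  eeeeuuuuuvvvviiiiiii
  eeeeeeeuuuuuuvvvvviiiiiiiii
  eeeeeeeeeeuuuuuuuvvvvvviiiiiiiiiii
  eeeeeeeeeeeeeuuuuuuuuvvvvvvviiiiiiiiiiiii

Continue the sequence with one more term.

Reading off run lengths: e runs 1, 4, 7, 10, 13; u runs 4, 5, 6, 7, 8; v runs 3, 4, 5, 6, 7; i runs 5, 7, 9, 11, 13 — each is linear in n (n = 1, 2, …).
For the next term, n = 6, so the run lengths are 16, 9, 8, 15.

eeeeeeeeeeeeeeeeuuuuuuuuuvvvvvvvviiiiiiiiiiiiiii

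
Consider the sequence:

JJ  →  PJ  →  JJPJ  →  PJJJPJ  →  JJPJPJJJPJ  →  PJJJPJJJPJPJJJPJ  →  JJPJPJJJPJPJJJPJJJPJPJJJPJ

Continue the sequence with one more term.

This is a Fibonacci-style word recurrence s(k) = s(k−2)·s(k−1): e.g. JJ·PJ = JJPJ.
Continuing: PJJJPJJJPJPJJJPJ · JJPJPJJJPJPJJJPJJJPJPJJJPJ gives term 8.

PJJJPJJJPJPJJJPJJJPJPJJJPJPJJJPJJJPJPJJJPJ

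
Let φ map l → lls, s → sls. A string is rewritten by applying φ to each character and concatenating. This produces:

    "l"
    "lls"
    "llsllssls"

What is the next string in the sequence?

Rewriting each symbol of llsllssls: l→lls, l→lls, s→sls, l→lls, l→lls, s→sls, s→sls, l→lls, s→sls, which concatenates to lls lls sls lls lls sls sls lls sls.

llsllsslsllsllsslsslsllssls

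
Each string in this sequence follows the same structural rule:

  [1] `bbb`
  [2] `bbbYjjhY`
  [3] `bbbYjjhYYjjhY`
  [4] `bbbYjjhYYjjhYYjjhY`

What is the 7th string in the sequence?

Every step adds YjjhY to the end: s(k+1) = s(k)·YjjhY.
From bbbYjjhYYjjhYYjjhY, 3 further steps: bbbYjjhYYjjhYYjjhY → bbbYjjhYYjjhYYjjhYYjjhY → bbbYjjhYYjjhYYjjhYYjjhYYjjhY → (answer).

bbbYjjhYYjjhYYjjhYYjjhYYjjhYYjjhY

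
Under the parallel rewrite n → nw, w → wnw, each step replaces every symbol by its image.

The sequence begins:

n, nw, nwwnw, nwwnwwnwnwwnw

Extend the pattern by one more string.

nwwnwwnwnwwnwwnwnwwnwnwwnwwnwnwwnw

φ(nwwnwwnwnwwnw) expands symbol-by-symbol to nw wnw wnw nw wnw wnw nw wnw nw wnw wnw nw wnw; joining the 13 pieces gives the next term.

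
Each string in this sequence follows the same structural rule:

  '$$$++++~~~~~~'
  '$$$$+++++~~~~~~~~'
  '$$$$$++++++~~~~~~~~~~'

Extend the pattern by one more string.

Reading off run lengths: $ runs 3, 4, 5; + runs 4, 5, 6; ~ runs 6, 8, 10 — each is linear in n, where the shown terms are n = 3, 4, 5.
At n = 6 the blocks have lengths 6, 7, 12.

$$$$$$+++++++~~~~~~~~~~~~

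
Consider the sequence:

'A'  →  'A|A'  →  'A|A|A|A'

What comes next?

Every step duplicates the string with '|' between the halves.
One more doubling of A|A|A|A gives the answer.

A|A|A|A|A|A|A|A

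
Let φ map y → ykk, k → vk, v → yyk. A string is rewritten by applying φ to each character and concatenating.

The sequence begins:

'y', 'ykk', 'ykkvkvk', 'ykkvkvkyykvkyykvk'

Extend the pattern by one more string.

Rewriting the 17 symbols of ykkvkvkyykvkyykvk one by one yields ykk vk vk yyk vk yyk vk ykk ykk vk yyk vk ykk ykk vk yyk vk; concatenated:

ykkvkvkyykvkyykvkykkykkvkyykvkykkykkvkyykvk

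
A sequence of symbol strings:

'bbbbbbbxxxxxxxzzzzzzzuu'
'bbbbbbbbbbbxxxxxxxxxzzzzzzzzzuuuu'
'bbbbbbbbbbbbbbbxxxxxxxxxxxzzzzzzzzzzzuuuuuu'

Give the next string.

bbbbbbbbbbbbbbbbbbbxxxxxxxxxxxxxzzzzzzzzzzzzzuuuuuuuu

Each string has the form b^{4n-1} x^{2n+3} z^{2n+3} u^{2n-2}, where the shown terms are n = 2, 3, 4.
At n = 5 the blocks have lengths 19, 13, 13, 8.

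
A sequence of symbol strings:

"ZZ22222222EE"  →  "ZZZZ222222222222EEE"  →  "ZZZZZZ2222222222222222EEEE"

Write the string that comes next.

Each string has the form Z^{2n-2} 2^{4n} E^{n}, where the shown terms are n = 2, 3, 4.
For the next term, n = 5, so the run lengths are 8, 20, 5.

ZZZZZZZZ22222222222222222222EEEEE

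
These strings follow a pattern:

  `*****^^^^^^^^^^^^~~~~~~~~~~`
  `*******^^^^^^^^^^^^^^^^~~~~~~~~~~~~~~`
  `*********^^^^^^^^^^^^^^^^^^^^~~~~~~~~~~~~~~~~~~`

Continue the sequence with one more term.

Reading off run lengths: * runs 5, 7, 9; ^ runs 12, 16, 20; ~ runs 10, 14, 18 — each is linear in n, where the shown terms are n = 3, 4, 5.
Setting n = 6 gives 11, 24, 22 characters in each block.

***********^^^^^^^^^^^^^^^^^^^^^^^^~~~~~~~~~~~~~~~~~~~~~~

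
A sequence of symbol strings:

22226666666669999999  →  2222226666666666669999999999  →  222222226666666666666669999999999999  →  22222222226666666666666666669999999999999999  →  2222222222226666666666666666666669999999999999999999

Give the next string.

222222222222226666666666666666666666669999999999999999999999

Term n consists of 2n-2 2's, followed by 3n 6's, followed by 3n-2 9's, where the shown terms are n = 3, 4, 5, 6, 7.
At n = 8 the blocks have lengths 14, 24, 22.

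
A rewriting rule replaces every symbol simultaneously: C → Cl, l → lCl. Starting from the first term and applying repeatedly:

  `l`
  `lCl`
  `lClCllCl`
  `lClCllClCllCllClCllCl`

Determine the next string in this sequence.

Replace each of the 21 characters of lClCllClCllCllClCllCl in place — lCl Cl lCl Cl lCl lCl Cl lCl Cl lCl lCl Cl lCl lCl Cl lCl Cl lCl lCl Cl lCl — and concatenate.

lClCllClCllCllClCllClCllCllClCllCllClCllClCllCllClCllCl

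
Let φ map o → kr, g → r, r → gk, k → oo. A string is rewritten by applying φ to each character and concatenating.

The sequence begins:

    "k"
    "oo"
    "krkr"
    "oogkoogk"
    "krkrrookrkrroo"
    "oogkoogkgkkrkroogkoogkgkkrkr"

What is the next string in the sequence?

Applying the rule to each of the 28 symbols of oogkoogkgkkrkroogkoogkgkkrkr gives the pieces kr kr r oo kr kr r oo r oo oo gk oo gk kr kr r oo kr kr r oo r oo oo gk oo gk, which concatenate to the answer.

krkrrookrkrrooroooogkoogkkrkrrookrkrrooroooogkoogk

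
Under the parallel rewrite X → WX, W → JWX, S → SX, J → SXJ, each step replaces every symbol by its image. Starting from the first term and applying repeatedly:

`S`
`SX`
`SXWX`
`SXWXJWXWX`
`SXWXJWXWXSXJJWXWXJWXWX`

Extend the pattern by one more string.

SXWXJWXWXSXJJWXWXJWXWXSXWXSXJSXJJWXWXJWXWXSXJJWXWXJWXWX

φ(SXWXJWXWXSXJJWXWXJWXWX) expands symbol-by-symbol to SX WX JWX WX SXJ JWX WX JWX WX SX WX SXJ SXJ JWX WX JWX WX SXJ JWX WX JWX WX; joining the 22 pieces gives the next term.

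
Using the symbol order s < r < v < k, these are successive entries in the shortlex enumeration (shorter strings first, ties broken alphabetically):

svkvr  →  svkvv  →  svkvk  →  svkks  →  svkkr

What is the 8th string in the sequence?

Continuing the enumeration 3 steps past svkkr: svkkr → svkkv → svkkk → (answer).

sksss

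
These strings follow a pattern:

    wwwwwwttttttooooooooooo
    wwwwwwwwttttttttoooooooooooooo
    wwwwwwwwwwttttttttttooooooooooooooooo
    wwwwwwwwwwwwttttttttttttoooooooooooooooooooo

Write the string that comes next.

Each string has the form w^{2n} t^{2n} o^{3n+2}, where the shown terms are n = 3, 4, 5, 6.
At n = 7 the blocks have lengths 14, 14, 23.

wwwwwwwwwwwwwwttttttttttttttooooooooooooooooooooooo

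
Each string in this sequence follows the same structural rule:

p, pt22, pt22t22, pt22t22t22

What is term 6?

pt22t22t22t22t22

The strings grow by a fixed suffix t22 each time.
From pt22t22t22, 2 further steps: pt22t22t22 → pt22t22t22t22 → (answer).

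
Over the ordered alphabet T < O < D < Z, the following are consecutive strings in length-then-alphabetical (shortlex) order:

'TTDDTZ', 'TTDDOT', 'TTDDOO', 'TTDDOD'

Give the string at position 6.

TTDDDT

Continuing the enumeration 2 steps past TTDDOD: TTDDOD → TTDDOZ → (answer).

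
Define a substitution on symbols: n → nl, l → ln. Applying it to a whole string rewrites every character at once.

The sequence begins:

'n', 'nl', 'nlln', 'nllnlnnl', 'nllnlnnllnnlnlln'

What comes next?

nllnlnnllnnlnllnlnnlnllnnllnlnnl

Replace each of the 16 characters of nllnlnnllnnlnlln in place — nl ln ln nl ln nl nl ln ln nl nl ln nl ln ln nl — and concatenate.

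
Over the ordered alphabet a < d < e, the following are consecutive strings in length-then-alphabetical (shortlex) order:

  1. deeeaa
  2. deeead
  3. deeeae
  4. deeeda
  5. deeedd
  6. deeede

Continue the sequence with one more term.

Find the rightmost character of deeede below e, bump it to the next letter, and reset everything to its right to a.

deeeea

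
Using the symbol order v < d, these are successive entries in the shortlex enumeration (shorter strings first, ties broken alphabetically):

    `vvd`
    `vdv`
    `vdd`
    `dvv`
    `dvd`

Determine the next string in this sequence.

The successor of dvd increments the rightmost position that isn't already d and resets every position after it to v.

ddv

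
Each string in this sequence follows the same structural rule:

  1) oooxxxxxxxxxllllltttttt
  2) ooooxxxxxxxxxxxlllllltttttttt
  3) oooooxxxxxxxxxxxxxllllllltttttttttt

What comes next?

ooooooxxxxxxxxxxxxxxxlllllllltttttttttttt

Term n consists of n o's, followed by 2n+3 x's, followed by n+2 l's, followed by 2n t's, where the shown terms are n = 3, 4, 5.
At n = 6 the blocks have lengths 6, 15, 8, 12.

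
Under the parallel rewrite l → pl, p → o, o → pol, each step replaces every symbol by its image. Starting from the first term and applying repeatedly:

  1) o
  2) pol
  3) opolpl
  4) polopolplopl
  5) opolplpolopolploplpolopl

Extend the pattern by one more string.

Replace each of the 24 characters of opolplpolopolploplpolopl in place — pol o pol pl o pl o pol pl pol o pol pl o pl pol o pl o pol pl pol o pl — and concatenate.

polopolploplopolplpolopolploplpoloplopolplpolopl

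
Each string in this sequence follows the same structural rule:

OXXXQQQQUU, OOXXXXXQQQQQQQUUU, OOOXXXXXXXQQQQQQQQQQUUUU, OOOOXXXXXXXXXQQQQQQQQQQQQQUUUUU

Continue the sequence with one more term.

OOOOOXXXXXXXXXXXQQQQQQQQQQQQQQQQUUUUUU

The n-th term is n O's then 2n+1 X's then 3n+1 Q's then n+1 U's (n = 1, 2, …).
Setting n = 5 gives 5, 11, 16, 6 characters in each block.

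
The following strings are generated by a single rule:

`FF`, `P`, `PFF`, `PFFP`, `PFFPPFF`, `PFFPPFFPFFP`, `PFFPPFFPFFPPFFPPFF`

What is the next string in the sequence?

This is a Fibonacci-style word recurrence s(k) = s(k−1)·s(k−2): e.g. P·FF = PFF.
The next term joins PFFPPFFPFFPPFFPPFF and PFFPPFFPFFP.

PFFPPFFPFFPPFFPPFFPFFPPFFPFFP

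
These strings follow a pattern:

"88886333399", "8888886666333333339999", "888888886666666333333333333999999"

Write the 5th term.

8888888888886666666666666333333333333333333339999999999

Each string has the form 8^{2n+2} 6^{3n-2} 3^{4n} 9^{2n} (n = 1, 2, …).
Setting n = 5 gives 12, 13, 20, 10 characters in each block.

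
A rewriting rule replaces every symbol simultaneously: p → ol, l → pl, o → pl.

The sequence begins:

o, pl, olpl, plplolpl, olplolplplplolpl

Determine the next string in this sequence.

Rewriting the 16 symbols of olplolplplplolpl one by one yields pl pl ol pl pl pl ol pl ol pl ol pl pl pl ol pl; concatenated:

plplolplplplolplolplolplplplolpl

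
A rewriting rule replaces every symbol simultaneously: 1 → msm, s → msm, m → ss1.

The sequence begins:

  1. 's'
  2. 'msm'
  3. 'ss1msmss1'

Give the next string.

Apply φ to ss1msmss1 symbol by symbol: s→msm, s→msm, 1→msm, m→ss1, s→msm, m→ss1, s→msm, s→msm, 1→msm; joined: msm msm msm ss1 msm ss1 msm msm msm.

msmmsmmsmss1msmss1msmmsmmsm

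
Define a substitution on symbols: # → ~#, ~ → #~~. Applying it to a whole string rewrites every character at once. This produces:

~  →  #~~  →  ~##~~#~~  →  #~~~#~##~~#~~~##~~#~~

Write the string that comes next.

~##~~#~~#~~~##~~~#~##~~#~~~##~~#~~#~~~#~##~~#~~~##~~#~~

φ(#~~~#~##~~#~~~##~~#~~) expands symbol-by-symbol to ~# #~~ #~~ #~~ ~# #~~ ~# ~# #~~ #~~ ~# #~~ #~~ #~~ ~# ~# #~~ #~~ ~# #~~ #~~; joining the 21 pieces gives the next term.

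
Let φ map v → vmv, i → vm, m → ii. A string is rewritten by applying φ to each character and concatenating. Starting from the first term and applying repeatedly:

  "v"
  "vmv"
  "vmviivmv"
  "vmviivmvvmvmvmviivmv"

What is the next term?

vmviivmvvmvmvmviivmvvmviivmviivmviivmvvmvmvmviivmv

Applying the rule to each of the 20 symbols of vmviivmvvmvmvmviivmv gives the pieces vmv ii vmv vm vm vmv ii vmv vmv ii vmv ii vmv ii vmv vm vm vmv ii vmv, which concatenate to the answer.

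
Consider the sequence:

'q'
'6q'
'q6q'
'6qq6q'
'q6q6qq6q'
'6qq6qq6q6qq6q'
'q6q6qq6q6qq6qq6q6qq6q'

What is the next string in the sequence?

6qq6qq6q6qq6qq6q6qq6q6qq6qq6q6qq6q

This is a Fibonacci-style word recurrence s(k) = s(k−2)·s(k−1): e.g. q·6q = q6q.
So term 8 is 6qq6qq6q6qq6q·q6q6qq6q6qq6qq6q6qq6q.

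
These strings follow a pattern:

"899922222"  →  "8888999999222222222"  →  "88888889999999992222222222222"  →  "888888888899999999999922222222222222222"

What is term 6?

Each string has the form 8^{3n-2} 9^{3n} 2^{4n+1} (n = 1, 2, …).
Setting n = 6 gives 16, 18, 25 characters in each block.

88888888888888889999999999999999992222222222222222222222222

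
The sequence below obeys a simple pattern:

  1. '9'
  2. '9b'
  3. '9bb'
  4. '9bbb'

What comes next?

The strings grow by a fixed suffix b each time.
Applying this once more to 9bbb:

9bbbb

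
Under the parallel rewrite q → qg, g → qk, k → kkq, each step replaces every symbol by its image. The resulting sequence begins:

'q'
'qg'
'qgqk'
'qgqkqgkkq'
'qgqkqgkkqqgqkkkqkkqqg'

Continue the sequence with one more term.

qgqkqgkkqqgqkkkqkkqqgqgqkqgkkqkkqkkqqgkkqkkqqgqgqk

Applying the rule to each of the 21 symbols of qgqkqgkkqqgqkkkqkkqqg gives the pieces qg qk qg kkq qg qk kkq kkq qg qg qk qg kkq kkq kkq qg kkq kkq qg qg qk, which concatenate to the answer.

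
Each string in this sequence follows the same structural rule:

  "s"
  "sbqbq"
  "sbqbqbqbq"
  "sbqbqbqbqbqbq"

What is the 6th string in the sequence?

sbqbqbqbqbqbqbqbqbqbq

Each term is the previous one with bqbq appended.
From sbqbqbqbqbqbq, 2 further steps: sbqbqbqbqbqbq → sbqbqbqbqbqbqbqbq → (answer).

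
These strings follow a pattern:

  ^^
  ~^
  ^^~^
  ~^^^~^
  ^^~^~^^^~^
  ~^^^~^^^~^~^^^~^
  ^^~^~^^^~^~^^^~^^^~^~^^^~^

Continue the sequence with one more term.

~^^^~^^^~^~^^^~^^^~^~^^^~^~^^^~^^^~^~^^^~^

From term 3 onward, concatenate the second-to-last term with the last: ^^·~^ = ^^~^, ~^·^^~^ = ~^^^~^, …
So term 8 is ~^^^~^^^~^~^^^~^·^^~^~^^^~^~^^^~^^^~^~^^^~^.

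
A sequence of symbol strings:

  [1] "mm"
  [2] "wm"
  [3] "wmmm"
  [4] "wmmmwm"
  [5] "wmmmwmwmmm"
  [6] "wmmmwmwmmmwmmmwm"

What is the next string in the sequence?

wmmmwmwmmmwmmmwmwmmmwmwmmm

Each term (from the third on) is the previous term followed by the one before it: term 3 = wm·mm = wmmm.
Continuing: wmmmwmwmmmwmmmwm · wmmmwmwmmm gives term 7.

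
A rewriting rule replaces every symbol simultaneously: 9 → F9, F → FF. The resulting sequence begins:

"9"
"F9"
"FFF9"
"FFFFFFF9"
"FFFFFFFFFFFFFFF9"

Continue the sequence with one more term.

φ(FFFFFFFFFFFFFFF9) expands symbol-by-symbol to FF FF FF FF FF FF FF FF FF FF FF FF FF FF FF F9; joining the 16 pieces gives the next term.

FFFFFFFFFFFFFFFFFFFFFFFFFFFFFFF9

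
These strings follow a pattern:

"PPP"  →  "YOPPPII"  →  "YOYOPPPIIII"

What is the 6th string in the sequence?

Each term wraps the previous one in YO on the left and II on the right.
From YOYOPPPIIII, 3 further steps: YOYOPPPIIII → YOYOYOPPPIIIIII → YOYOYOYOPPPIIIIIIII → (answer).

YOYOYOYOYOPPPIIIIIIIIII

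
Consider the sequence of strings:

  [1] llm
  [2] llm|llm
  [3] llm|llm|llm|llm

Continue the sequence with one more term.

llm|llm|llm|llm|llm|llm|llm|llm

Every step duplicates the string with '|' between the halves.
So the next term is two copies of llm|llm|llm|llm with '|' between the halves.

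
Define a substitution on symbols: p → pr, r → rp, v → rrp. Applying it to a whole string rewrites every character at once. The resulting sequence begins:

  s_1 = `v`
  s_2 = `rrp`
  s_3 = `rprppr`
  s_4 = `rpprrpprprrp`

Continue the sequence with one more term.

Rewriting each symbol of rpprrpprprrp: r→rp, p→pr, p→pr, r→rp, r→rp, p→pr, p→pr, r→rp, p→pr, r→rp, r→rp, p→pr, which concatenates to rp pr pr rp rp pr pr rp pr rp rp pr.

rpprprrprpprprrpprrprppr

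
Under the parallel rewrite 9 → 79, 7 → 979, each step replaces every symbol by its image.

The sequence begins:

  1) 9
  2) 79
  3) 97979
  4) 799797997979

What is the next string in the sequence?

Expanding 799797997979: 7→979, 9→79, 9→79, 7→979, 9→79, 7→979, 9→79, 9→79, 7→979, 9→79, 7→979, 9→79. Concatenated: 979 79 79 979 79 979 79 79 979 79 979 79.

97979799797997979799797997979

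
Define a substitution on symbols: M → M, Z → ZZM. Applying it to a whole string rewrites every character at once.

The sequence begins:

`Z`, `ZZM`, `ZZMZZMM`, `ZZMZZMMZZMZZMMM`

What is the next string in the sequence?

Replace each of the 15 characters of ZZMZZMMZZMZZMMM in place — ZZM ZZM M ZZM ZZM M M ZZM ZZM M ZZM ZZM M M M — and concatenate.

ZZMZZMMZZMZZMMMZZMZZMMZZMZZMMMM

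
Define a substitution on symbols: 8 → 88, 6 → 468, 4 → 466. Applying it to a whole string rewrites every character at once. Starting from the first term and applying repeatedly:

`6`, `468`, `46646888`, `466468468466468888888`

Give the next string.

φ(466468468466468888888) expands symbol-by-symbol to 466 468 468 466 468 88 466 468 88 466 468 468 466 468 88 88 88 88 88 88 88; joining the 21 pieces gives the next term.

466468468466468884664688846646846846646888888888888888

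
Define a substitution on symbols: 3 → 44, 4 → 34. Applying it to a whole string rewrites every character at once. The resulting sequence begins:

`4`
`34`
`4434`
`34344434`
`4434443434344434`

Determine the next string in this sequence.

34344434343444344434443434344434

Replace each of the 16 characters of 4434443434344434 in place — 34 34 44 34 34 34 44 34 44 34 44 34 34 34 44 34 — and concatenate.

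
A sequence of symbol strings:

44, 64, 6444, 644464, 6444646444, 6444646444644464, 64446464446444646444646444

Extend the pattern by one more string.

From term 3 onward, concatenate the last term with the second-to-last: 64·44 = 6444, 6444·64 = 644464, …
The next term joins 64446464446444646444646444 and 6444646444644464.

644464644464446464446464446444646444644464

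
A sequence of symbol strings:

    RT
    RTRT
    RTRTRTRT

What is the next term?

s(k+1) = s(k)·s(k) — each term doubles the last.
Doubling RTRTRTRT:

RTRTRTRTRTRTRTRT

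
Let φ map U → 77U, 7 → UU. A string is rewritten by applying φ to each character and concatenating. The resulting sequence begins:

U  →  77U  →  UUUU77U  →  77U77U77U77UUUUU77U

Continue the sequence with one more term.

UUUU77UUUUU77UUUUU77UUUUU77U77U77U77U77UUUUU77U

Applying the rule to each of the 19 symbols of 77U77U77U77UUUUU77U gives the pieces UU UU 77U UU UU 77U UU UU 77U UU UU 77U 77U 77U 77U 77U UU UU 77U, which concatenate to the answer.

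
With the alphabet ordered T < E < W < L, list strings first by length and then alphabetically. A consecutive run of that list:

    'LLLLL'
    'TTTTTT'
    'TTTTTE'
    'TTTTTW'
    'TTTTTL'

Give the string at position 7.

TTTTEE

Stepping forward 2 times from TTTTTL: TTTTTL → TTTTET, then the target.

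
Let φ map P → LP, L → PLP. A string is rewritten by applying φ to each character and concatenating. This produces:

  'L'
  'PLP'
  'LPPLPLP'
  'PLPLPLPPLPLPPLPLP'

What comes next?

Rewriting the 17 symbols of PLPLPLPPLPLPPLPLP one by one yields LP PLP LP PLP LP PLP LP LP PLP LP PLP LP LP PLP LP PLP LP; concatenated:

LPPLPLPPLPLPPLPLPLPPLPLPPLPLPLPPLPLPPLPLP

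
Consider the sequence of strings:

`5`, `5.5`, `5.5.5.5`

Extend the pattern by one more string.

5.5.5.5.5.5.5.5

Each string is two copies of the previous one joined by '.'.
One more doubling of 5.5.5.5 gives the answer.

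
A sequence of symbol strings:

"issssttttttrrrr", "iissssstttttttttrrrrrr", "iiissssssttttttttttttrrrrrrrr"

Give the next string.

The n-th term is n i's then n+3 s's then 3n+3 t's then 2n+2 r's (n = 1, 2, …).
Setting n = 4 gives 4, 7, 15, 10 characters in each block.

iiiissssssstttttttttttttttrrrrrrrrrr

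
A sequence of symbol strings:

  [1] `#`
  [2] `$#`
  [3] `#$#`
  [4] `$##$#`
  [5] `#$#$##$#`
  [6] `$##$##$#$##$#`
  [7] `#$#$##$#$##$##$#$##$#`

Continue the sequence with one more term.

Each term (from the third on) is the two preceding terms concatenated in order: term 3 = #·$# = #$#.
So term 8 is $##$##$#$##$#·#$#$##$#$##$##$#$##$#.

$##$##$#$##$##$#$##$#$##$##$#$##$#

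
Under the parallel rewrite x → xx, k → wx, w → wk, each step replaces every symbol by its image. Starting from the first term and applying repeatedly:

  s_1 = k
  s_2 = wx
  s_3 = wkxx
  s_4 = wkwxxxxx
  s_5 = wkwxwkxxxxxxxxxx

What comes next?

Replace each of the 16 characters of wkwxwkxxxxxxxxxx in place — wk wx wk xx wk wx xx xx xx xx xx xx xx xx xx xx — and concatenate.

wkwxwkxxwkwxxxxxxxxxxxxxxxxxxxxx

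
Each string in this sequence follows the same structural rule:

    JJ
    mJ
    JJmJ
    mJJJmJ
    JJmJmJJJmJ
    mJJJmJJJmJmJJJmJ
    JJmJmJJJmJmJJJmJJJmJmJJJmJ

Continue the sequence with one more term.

Each term (from the third on) is the two preceding terms concatenated in order: term 3 = JJ·mJ = JJmJ.
The next term joins mJJJmJJJmJmJJJmJ and JJmJmJJJmJmJJJmJJJmJmJJJmJ.

mJJJmJJJmJmJJJmJJJmJmJJJmJmJJJmJJJmJmJJJmJ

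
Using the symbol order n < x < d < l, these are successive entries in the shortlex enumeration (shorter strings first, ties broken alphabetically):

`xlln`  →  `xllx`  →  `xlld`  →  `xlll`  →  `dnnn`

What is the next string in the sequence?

dnnx

The successor of dnnn increments the rightmost position that isn't already l and resets every position after it to n.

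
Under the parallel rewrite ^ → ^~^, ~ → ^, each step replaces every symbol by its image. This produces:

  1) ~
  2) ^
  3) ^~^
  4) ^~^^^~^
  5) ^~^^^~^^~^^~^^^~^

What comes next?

^~^^^~^^~^^~^^^~^^~^^^~^^~^^^~^^~^^~^^^~^

Applying the rule to each of the 17 symbols of ^~^^^~^^~^^~^^^~^ gives the pieces ^~^ ^ ^~^ ^~^ ^~^ ^ ^~^ ^~^ ^ ^~^ ^~^ ^ ^~^ ^~^ ^~^ ^ ^~^, which concatenate to the answer.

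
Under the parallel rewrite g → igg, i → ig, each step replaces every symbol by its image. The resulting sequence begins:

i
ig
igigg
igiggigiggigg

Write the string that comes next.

Applying the rule to each of the 13 symbols of igiggigiggigg gives the pieces ig igg ig igg igg ig igg ig igg igg ig igg igg, which concatenate to the answer.

igiggigiggiggigiggigiggiggigiggigg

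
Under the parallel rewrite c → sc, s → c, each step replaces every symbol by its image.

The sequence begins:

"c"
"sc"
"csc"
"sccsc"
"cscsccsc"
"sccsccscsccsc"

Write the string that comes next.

Rewriting the 13 symbols of sccsccscsccsc one by one yields c sc sc c sc sc c sc c sc sc c sc; concatenated:

cscsccscsccsccscsccsc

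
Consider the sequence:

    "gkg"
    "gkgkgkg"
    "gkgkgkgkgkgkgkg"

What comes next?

Each string is two copies of the previous one joined by 'k'.
Doubling gkgkgkgkgkgkgkg with 'k' between the halves:

gkgkgkgkgkgkgkgkgkgkgkgkgkgkgkg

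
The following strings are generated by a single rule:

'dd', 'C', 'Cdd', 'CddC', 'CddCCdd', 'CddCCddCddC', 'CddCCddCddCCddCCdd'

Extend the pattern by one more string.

This is a Fibonacci-style word recurrence s(k) = s(k−1)·s(k−2): e.g. C·dd = Cdd.
The next term joins CddCCddCddCCddCCdd and CddCCddCddC.

CddCCddCddCCddCCddCddCCddCddC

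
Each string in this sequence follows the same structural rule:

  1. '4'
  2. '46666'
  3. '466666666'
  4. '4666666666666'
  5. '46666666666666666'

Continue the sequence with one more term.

466666666666666666666

Every step adds 6666 to the end: s(k+1) = s(k)·6666.
So the next term is 46666666666666666·6666.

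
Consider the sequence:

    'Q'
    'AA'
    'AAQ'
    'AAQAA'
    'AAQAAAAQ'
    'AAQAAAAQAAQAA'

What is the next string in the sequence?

AAQAAAAQAAQAAAAQAAAAQ

From term 3 onward, concatenate the last term with the second-to-last: AA·Q = AAQ, AAQ·AA = AAQAA, …
Continuing: AAQAAAAQAAQAA · AAQAAAAQ gives term 7.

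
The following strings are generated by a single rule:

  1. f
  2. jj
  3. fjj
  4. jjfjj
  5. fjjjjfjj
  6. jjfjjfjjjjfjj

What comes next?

fjjjjfjjjjfjjfjjjjfjj

From term 3 onward, concatenate the second-to-last term with the last: f·jj = fjj, jj·fjj = jjfjj, …
So term 7 is fjjjjfjj·jjfjjfjjjjfjj.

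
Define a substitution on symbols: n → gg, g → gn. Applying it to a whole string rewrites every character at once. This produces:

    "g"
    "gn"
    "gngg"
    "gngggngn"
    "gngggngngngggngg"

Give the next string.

φ(gngggngngngggngg) expands symbol-by-symbol to gn gg gn gn gn gg gn gg gn gg gn gn gn gg gn gn; joining the 16 pieces gives the next term.

gngggngngngggngggngggngngngggngn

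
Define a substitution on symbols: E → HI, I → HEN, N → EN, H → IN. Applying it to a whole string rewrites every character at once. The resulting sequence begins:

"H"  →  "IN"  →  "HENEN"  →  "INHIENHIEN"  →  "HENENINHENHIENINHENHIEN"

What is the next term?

INHIENHIENHENENINHIENINHENHIENHENENINHIENINHENHIEN

Replace each of the 23 characters of HENENINHENHIENINHENHIEN in place — IN HI EN HI EN HEN EN IN HI EN IN HEN HI EN HEN EN IN HI EN IN HEN HI EN — and concatenate.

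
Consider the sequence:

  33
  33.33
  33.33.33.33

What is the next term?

s(k+1) = s(k)·.·s(k) — each term doubles the last with '.' between the halves.
Doubling 33.33.33.33 with '.' between the halves:

33.33.33.33.33.33.33.33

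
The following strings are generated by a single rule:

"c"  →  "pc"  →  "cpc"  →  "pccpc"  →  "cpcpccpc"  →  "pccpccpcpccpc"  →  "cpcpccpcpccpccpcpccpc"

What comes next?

pccpccpcpccpccpcpccpcpccpccpcpccpc

Each term (from the third on) is the two preceding terms concatenated in order: term 3 = c·pc = cpc.
The next term joins pccpccpcpccpc and cpcpccpcpccpccpcpccpc.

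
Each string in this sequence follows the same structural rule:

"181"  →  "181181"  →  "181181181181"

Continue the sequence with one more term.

Every step duplicates the string.
So the next term is two copies of 181181181181.

181181181181181181181181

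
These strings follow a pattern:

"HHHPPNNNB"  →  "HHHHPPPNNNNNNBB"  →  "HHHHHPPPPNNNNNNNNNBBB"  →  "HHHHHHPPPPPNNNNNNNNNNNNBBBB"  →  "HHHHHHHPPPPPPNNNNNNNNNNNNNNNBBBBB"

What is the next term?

The n-th term is n+2 H's then n+1 P's then 3n N's then n B's (n = 1, 2, …).
At n = 6 the blocks have lengths 8, 7, 18, 6.

HHHHHHHHPPPPPPPNNNNNNNNNNNNNNNNNNBBBBBB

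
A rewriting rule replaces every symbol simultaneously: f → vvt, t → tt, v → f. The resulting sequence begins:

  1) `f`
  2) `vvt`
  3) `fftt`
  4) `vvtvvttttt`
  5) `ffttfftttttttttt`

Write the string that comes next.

Rewriting the 16 symbols of ffttfftttttttttt one by one yields vvt vvt tt tt vvt vvt tt tt tt tt tt tt tt tt tt tt; concatenated:

vvtvvtttttvvtvvttttttttttttttttttttt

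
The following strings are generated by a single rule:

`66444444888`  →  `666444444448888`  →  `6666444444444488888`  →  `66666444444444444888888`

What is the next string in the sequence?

666666444444444444448888888

Each string has the form 6^{n} 4^{2n+2} 8^{n+1}, where the shown terms are n = 2, 3, 4, 5.
Setting n = 6 gives 6, 14, 7 characters in each block.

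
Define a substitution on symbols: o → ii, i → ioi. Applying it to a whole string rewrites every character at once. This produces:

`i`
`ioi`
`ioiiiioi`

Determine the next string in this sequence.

ioiiiioiioiioiioiiiioi

Apply φ to ioiiiioi symbol by symbol: i→ioi, o→ii, i→ioi, i→ioi, i→ioi, i→ioi, o→ii, i→ioi; joined: ioi ii ioi ioi ioi ioi ii ioi.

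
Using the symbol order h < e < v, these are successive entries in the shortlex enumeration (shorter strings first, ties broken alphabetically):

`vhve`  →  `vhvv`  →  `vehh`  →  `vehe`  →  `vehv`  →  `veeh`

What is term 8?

veev

Continuing the enumeration 2 steps past veeh: veeh → veee → (answer).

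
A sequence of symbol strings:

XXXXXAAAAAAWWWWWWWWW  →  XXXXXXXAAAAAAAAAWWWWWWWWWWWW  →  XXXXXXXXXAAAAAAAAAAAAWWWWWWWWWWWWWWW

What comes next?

Each string has the form X^{2n+1} A^{3n} W^{3n+3}, where the shown terms are n = 2, 3, 4.
At n = 5 the blocks have lengths 11, 15, 18.

XXXXXXXXXXXAAAAAAAAAAAAAAAWWWWWWWWWWWWWWWWWW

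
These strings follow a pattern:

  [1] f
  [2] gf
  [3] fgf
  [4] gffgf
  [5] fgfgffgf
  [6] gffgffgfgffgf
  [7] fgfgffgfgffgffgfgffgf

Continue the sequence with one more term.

From term 3 onward, concatenate the second-to-last term with the last: f·gf = fgf, gf·fgf = gffgf, …
Continuing: gffgffgfgffgf · fgfgffgfgffgffgfgffgf gives term 8.

gffgffgfgffgffgfgffgfgffgffgfgffgf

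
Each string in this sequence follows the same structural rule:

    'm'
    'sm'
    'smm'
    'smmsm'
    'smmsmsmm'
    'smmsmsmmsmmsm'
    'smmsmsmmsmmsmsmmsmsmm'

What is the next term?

This is a Fibonacci-style word recurrence s(k) = s(k−1)·s(k−2): e.g. sm·m = smm.
So term 8 is smmsmsmmsmmsmsmmsmsmm·smmsmsmmsmmsm.

smmsmsmmsmmsmsmmsmsmmsmmsmsmmsmmsm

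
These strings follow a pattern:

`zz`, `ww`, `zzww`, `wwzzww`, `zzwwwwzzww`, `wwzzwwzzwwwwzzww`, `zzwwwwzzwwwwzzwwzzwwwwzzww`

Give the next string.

Each term (from the third on) is the two preceding terms concatenated in order: term 3 = zz·ww = zzww.
The next term joins wwzzwwzzwwwwzzww and zzwwwwzzwwwwzzwwzzwwwwzzww.

wwzzwwzzwwwwzzwwzzwwwwzzwwwwzzwwzzwwwwzzww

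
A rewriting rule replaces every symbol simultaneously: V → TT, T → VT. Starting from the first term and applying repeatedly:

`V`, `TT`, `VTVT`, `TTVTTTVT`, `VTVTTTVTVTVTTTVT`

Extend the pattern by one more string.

Rewriting the 16 symbols of VTVTTTVTVTVTTTVT one by one yields TT VT TT VT VT VT TT VT TT VT TT VT VT VT TT VT; concatenated:

TTVTTTVTVTVTTTVTTTVTTTVTVTVTTTVT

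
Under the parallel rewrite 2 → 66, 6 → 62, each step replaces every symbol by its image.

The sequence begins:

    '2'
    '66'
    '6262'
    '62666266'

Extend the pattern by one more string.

Rewriting each symbol of 62666266: 6→62, 2→66, 6→62, 6→62, 6→62, 2→66, 6→62, 6→62, which concatenates to 62 66 62 62 62 66 62 62.

6266626262666262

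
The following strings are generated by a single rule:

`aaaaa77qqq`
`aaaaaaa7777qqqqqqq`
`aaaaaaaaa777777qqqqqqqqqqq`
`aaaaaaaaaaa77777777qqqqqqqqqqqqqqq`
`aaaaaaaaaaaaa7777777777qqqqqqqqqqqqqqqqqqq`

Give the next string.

aaaaaaaaaaaaaaa777777777777qqqqqqqqqqqqqqqqqqqqqqq

Reading off run lengths: a runs 5, 7, 9, 11, 13; 7 runs 2, 4, 6, 8, 10; q runs 3, 7, 11, 15, 19 — each is linear in n (n = 1, 2, …).
Setting n = 6 gives 15, 12, 23 characters in each block.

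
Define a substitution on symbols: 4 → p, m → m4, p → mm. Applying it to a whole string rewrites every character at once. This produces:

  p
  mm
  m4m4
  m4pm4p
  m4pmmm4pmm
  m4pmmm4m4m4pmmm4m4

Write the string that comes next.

m4pmmm4m4m4pm4pm4pmmm4m4m4pm4p

Replace each of the 18 characters of m4pmmm4m4m4pmmm4m4 in place — m4 p mm m4 m4 m4 p m4 p m4 p mm m4 m4 m4 p m4 p — and concatenate.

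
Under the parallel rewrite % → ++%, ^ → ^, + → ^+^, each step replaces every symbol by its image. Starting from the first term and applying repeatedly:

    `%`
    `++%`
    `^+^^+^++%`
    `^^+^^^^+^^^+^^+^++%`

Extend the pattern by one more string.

Rewriting the 19 symbols of ^^+^^^^+^^^+^^+^++% one by one yields ^ ^ ^+^ ^ ^ ^ ^ ^+^ ^ ^ ^ ^+^ ^ ^ ^+^ ^ ^+^ ^+^ ++%; concatenated:

^^^+^^^^^^+^^^^^+^^^^+^^^+^^+^++%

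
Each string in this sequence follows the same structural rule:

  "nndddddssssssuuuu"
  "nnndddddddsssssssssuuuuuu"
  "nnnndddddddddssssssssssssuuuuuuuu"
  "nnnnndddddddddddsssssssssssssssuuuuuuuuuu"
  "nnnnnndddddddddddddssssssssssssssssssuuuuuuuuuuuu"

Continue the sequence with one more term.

nnnnnnndddddddddddddddsssssssssssssssssssssuuuuuuuuuuuuuu

Each string has the form n^{n} d^{2n+1} s^{3n} u^{2n}, where the shown terms are n = 2, 3, 4, 5, 6.
At n = 7 the blocks have lengths 7, 15, 21, 14.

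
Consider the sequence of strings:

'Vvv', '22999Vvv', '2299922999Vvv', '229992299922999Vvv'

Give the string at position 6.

The strings grow by a fixed prefix 22999 each time.
From 229992299922999Vvv, 2 further steps: 229992299922999Vvv → 22999229992299922999Vvv → (answer).

2299922999229992299922999Vvv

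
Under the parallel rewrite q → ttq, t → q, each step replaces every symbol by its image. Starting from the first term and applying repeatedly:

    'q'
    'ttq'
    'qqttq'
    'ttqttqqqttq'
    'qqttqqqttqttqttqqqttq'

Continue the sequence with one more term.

φ(qqttqqqttqttqttqqqttq) expands symbol-by-symbol to ttq ttq q q ttq ttq ttq q q ttq q q ttq q q ttq ttq ttq q q ttq; joining the 21 pieces gives the next term.

ttqttqqqttqttqttqqqttqqqttqqqttqttqttqqqttq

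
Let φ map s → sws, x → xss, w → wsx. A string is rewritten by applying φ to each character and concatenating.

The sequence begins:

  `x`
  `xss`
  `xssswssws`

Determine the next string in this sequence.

xssswsswsswswsxswsswswsxsws

Expanding xssswssws: x→xss, s→sws, s→sws, s→sws, w→wsx, s→sws, s→sws, w→wsx, s→sws. Concatenated: xss sws sws sws wsx sws sws wsx sws.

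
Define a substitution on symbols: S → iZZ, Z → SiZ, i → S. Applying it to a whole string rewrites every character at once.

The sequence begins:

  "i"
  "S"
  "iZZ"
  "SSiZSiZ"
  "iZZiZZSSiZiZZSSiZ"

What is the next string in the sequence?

SSiZSiZSSiZSiZiZZiZZSSiZSSiZSiZiZZiZZSSiZ

Applying the rule to each of the 17 symbols of iZZiZZSSiZiZZSSiZ gives the pieces S SiZ SiZ S SiZ SiZ iZZ iZZ S SiZ S SiZ SiZ iZZ iZZ S SiZ, which concatenate to the answer.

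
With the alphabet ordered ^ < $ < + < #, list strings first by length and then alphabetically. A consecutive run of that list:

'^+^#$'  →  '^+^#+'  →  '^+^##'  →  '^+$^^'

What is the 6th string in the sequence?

Advancing 2 positions from ^+$^^ through ^+$^^ → ^+$^$ reaches term 6.

^+$^+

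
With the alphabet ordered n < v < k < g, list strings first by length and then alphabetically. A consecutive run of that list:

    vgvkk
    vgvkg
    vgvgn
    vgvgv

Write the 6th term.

vgvgg

Advancing 2 positions from vgvgv through vgvgv → vgvgk reaches term 6.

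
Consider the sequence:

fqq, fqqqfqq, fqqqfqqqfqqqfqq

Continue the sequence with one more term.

Every step duplicates the string with 'q' between the halves.
One more doubling of fqqqfqqqfqqqfqq gives the answer.

fqqqfqqqfqqqfqqqfqqqfqqqfqqqfqq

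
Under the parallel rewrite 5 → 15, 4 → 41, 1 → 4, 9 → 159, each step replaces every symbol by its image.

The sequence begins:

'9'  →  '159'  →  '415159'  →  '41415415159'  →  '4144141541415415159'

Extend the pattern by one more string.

Replace each of the 19 characters of 4144141541415415159 in place — 41 4 41 41 4 41 4 15 41 4 41 4 15 41 4 15 4 15 159 — and concatenate.

41441414414154144141541415415159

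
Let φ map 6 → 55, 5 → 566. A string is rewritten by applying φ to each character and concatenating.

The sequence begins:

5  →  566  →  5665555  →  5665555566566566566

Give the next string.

56655555665665665665665555566555556655555665555

Replace each of the 19 characters of 5665555566566566566 in place — 566 55 55 566 566 566 566 566 55 55 566 55 55 566 55 55 566 55 55 — and concatenate.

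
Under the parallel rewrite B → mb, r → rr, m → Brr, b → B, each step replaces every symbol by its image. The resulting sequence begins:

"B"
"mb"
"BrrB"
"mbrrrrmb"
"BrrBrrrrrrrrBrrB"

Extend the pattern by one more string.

mbrrrrmbrrrrrrrrrrrrrrrrmbrrrrmb

Applying the rule to each of the 16 symbols of BrrBrrrrrrrrBrrB gives the pieces mb rr rr mb rr rr rr rr rr rr rr rr mb rr rr mb, which concatenate to the answer.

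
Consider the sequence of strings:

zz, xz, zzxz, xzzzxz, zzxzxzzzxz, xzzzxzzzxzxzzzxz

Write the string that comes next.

This is a Fibonacci-style word recurrence s(k) = s(k−2)·s(k−1): e.g. zz·xz = zzxz.
Continuing: zzxzxzzzxz · xzzzxzzzxzxzzzxz gives term 7.

zzxzxzzzxzxzzzxzzzxzxzzzxz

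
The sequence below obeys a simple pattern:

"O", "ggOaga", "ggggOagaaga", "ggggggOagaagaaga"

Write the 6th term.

s(k+1) = gg·s(k)·aga, so each term gains gg as a prefix and aga as a suffix.
From ggggggOagaagaaga, 2 further steps: ggggggOagaagaaga → ggggggggOagaagaagaaga → (answer).

ggggggggggOagaagaagaagaaga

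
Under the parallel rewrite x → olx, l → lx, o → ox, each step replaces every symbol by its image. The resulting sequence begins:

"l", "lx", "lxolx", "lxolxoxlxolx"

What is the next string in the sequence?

lxolxoxlxolxoxolxlxolxoxlxolx

Rewriting each symbol of lxolxoxlxolx: l→lx, x→olx, o→ox, l→lx, x→olx, o→ox, x→olx, l→lx, x→olx, o→ox, l→lx, x→olx, which concatenates to lx olx ox lx olx ox olx lx olx ox lx olx.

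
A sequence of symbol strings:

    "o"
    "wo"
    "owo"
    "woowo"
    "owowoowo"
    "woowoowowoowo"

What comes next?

owowoowowoowoowowoowo

This is a Fibonacci-style word recurrence s(k) = s(k−2)·s(k−1): e.g. o·wo = owo.
So term 7 is owowoowo·woowoowowoowo.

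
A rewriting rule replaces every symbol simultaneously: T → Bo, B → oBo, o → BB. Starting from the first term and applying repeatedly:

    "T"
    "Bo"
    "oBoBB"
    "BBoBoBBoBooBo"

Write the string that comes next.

oBooBoBBoBoBBoBooBoBBoBoBBBBoBoBB

Applying the rule to each of the 13 symbols of BBoBoBBoBooBo gives the pieces oBo oBo BB oBo BB oBo oBo BB oBo BB BB oBo BB, which concatenate to the answer.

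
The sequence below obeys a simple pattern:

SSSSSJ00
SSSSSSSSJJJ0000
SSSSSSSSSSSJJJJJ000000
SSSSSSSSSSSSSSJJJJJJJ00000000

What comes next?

SSSSSSSSSSSSSSSSSJJJJJJJJJ0000000000

The n-th term is 3n+2 S's then 2n-1 J's then 2n 0's (n = 1, 2, …).
For the next term, n = 5, so the run lengths are 17, 9, 10.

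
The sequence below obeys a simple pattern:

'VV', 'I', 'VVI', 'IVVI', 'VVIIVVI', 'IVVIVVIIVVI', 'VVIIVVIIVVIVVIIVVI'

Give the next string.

Each term (from the third on) is the two preceding terms concatenated in order: term 3 = VV·I = VVI.
Continuing: IVVIVVIIVVI · VVIIVVIIVVIVVIIVVI gives term 8.

IVVIVVIIVVIVVIIVVIIVVIVVIIVVI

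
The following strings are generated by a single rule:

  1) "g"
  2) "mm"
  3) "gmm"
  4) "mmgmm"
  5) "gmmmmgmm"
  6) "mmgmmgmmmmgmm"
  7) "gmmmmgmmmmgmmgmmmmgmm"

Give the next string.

mmgmmgmmmmgmmgmmmmgmmmmgmmgmmmmgmm

From term 3 onward, concatenate the second-to-last term with the last: g·mm = gmm, mm·gmm = mmgmm, …
So term 8 is mmgmmgmmmmgmm·gmmmmgmmmmgmmgmmmmgmm.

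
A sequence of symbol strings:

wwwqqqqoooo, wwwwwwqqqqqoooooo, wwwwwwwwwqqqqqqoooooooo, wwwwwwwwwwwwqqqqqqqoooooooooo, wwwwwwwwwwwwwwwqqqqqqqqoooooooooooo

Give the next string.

wwwwwwwwwwwwwwwwwwqqqqqqqqqoooooooooooooo

Each string has the form w^{3n} q^{n+3} o^{2n+2} (n = 1, 2, …).
At n = 6 the blocks have lengths 18, 9, 14.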